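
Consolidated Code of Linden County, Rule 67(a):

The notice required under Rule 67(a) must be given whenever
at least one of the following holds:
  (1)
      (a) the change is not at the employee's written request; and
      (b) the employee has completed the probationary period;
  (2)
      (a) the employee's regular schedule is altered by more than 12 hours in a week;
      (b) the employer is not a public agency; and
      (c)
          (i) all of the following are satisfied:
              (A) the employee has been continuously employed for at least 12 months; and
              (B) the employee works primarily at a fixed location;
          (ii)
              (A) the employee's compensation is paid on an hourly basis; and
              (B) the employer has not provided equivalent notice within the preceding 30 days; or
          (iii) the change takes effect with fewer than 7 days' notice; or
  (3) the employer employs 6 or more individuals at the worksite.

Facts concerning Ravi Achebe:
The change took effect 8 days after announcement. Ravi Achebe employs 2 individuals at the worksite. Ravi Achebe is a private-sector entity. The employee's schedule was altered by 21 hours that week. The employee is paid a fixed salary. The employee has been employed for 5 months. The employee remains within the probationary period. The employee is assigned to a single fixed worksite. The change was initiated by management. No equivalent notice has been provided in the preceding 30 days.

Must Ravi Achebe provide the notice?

No — not required.

(a) not employee-requested — satisfied.
(b) past probation — fails.
(1) = T AND F = false.
(a) schedule shift > 12h — holds.
(b) not (public agency) — holds.
(A) tenure ≥ 12 mo. — not satisfied.
(B) fixed location — met.
So (i) is not satisfied (F AND T).
(A) hourly-paid — fails.
(B) no recent notice — holds.
So (ii) is not satisfied (F AND T).
(iii) < 7 days' notice — not met.
(c) = F OR F OR F = false.
So (2) is not satisfied (T AND T AND F).
(3) ≥ 6 at site — not met.
Overall: F OR F OR F → false.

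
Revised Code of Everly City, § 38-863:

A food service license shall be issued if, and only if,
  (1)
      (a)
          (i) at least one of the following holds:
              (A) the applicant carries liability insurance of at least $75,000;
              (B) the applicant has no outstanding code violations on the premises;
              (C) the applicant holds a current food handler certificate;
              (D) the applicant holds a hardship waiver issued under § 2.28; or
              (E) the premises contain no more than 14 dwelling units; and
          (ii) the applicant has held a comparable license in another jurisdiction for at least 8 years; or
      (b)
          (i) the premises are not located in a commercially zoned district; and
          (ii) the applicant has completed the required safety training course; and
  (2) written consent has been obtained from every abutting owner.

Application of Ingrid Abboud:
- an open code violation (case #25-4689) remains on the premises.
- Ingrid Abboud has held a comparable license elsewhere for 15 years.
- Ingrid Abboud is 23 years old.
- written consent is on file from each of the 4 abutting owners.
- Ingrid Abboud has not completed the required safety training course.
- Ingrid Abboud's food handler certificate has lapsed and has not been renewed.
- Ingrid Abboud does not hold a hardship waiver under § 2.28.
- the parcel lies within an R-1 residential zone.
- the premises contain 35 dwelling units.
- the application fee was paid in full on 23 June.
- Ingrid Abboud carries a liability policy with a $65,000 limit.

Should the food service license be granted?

No — denied.

(A) insurance ≥ $75,000 — fails.
(B) no code violations — fails.
(C) food handler cert. — fails.
(D) hardship waiver — fails.
(E) ≤ 14 units — fails.
(i) = F OR F OR F OR F OR F = false.
(ii) prior license ≥ 8 yr — satisfied.
(a): F AND T → false.
(i) not (commercially zoned) — satisfied.
(ii) safety training — not met.
(b) = T AND F = false.
(1): F OR F → false.
(2) all abutters consent — met.
So Overall is not satisfied (F AND T).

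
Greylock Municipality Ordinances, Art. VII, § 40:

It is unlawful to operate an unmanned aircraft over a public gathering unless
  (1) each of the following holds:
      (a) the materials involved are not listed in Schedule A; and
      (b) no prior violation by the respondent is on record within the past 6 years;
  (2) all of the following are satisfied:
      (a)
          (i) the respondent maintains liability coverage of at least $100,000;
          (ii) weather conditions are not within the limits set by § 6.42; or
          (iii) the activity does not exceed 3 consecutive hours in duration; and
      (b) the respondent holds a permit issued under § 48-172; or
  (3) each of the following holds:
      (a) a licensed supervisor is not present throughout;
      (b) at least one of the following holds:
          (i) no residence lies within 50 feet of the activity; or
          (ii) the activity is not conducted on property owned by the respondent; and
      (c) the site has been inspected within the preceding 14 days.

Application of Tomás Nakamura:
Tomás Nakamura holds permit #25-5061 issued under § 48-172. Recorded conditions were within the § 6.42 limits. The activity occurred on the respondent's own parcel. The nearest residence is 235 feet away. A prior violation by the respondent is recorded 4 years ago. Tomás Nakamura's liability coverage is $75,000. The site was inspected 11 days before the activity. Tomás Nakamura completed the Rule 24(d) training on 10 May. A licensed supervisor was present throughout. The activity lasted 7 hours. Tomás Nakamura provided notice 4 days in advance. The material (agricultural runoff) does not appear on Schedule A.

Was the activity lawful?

No — unlawful.

(a) not (Schedule A material) — met.
(b) no prior violation — fails.
(1) = T AND F = false.
(i) coverage ≥ $100,000 — not satisfied.
(ii) not (weather ok) — fails.
(iii) ≤ 3 hrs duration — fails.
So (a) is not satisfied (F OR F OR F).
(b) holds permit — satisfied.
(2): F AND T → false.
(a) not (supervisor present) — fails.
(i) no residence in 50 ft — holds.
(ii) not (own property) — fails.
(b) = T OR F = true.
(c) site inspected — met.
So (3) is not satisfied (F AND T AND T).
Overall = F OR F OR F = false.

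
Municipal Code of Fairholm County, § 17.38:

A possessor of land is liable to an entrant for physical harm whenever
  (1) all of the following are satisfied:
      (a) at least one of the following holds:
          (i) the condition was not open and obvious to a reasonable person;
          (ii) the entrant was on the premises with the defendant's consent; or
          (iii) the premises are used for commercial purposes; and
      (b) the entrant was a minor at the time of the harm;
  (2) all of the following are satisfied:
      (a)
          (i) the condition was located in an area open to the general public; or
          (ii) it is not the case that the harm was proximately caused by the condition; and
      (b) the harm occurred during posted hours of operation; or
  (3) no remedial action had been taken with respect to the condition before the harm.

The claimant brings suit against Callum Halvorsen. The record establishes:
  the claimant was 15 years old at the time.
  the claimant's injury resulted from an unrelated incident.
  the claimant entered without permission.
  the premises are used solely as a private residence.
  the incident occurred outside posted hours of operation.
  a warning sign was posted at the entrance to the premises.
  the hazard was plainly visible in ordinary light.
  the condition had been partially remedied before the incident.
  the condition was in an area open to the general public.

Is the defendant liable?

(i) not open/obvious — not satisfied.
(ii) consent to enter — not met.
(iii) commercial use — not satisfied.
(a) = F OR F OR F = false.
(b) entrant a minor — holds.
So (1) is not satisfied (F AND T).
(i) public area — satisfied.
(ii) not (proximate cause) — satisfied.
So (a) is satisfied (T OR T).
(b) during posted hours — not satisfied.
So (2) is not satisfied (T AND F).
(3) no remedial action — fails.
So Overall is not satisfied (F OR F OR F).

No — not liable.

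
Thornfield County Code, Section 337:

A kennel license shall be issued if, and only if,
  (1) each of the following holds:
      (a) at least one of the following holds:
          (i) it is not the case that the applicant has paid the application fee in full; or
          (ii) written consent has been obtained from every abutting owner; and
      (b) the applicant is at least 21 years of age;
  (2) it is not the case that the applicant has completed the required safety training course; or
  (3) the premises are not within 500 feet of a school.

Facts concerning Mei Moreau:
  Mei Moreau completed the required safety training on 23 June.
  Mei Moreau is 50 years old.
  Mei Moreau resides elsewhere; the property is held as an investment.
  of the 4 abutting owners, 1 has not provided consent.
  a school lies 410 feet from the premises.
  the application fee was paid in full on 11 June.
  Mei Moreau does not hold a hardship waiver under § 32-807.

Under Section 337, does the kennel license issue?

No — denied.

(i) not (fee paid) — fails.
(ii) all abutters consent — fails.
So (a) is not satisfied (F OR F).
(b) age ≥ 21 — satisfied.
(1): F AND T → false.
(2) not (safety training) — not satisfied.
(3) ≥500 ft from school — fails.
So Overall is not satisfied (F OR F OR F).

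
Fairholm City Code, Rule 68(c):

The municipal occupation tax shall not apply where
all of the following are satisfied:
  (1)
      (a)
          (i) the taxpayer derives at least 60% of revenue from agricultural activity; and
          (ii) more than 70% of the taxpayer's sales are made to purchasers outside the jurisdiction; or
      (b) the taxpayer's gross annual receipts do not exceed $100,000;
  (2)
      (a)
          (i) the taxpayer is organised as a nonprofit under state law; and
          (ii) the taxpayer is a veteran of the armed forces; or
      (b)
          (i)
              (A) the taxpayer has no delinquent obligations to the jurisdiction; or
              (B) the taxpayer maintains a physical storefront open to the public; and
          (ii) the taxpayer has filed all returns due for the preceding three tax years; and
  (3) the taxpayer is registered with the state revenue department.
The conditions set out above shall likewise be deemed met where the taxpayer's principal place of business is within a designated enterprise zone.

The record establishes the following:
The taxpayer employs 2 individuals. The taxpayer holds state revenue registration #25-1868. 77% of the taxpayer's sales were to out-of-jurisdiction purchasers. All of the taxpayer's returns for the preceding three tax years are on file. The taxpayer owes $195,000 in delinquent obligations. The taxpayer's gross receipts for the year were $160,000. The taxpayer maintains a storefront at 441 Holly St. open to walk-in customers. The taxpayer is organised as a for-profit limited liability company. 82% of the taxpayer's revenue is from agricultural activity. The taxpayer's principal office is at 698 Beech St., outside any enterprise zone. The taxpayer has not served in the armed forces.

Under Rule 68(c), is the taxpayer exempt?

(i) ≥60% agricultural — met.
(ii) >70% out-of-jur. sales — satisfied.
(a) = T AND T = true.
(b) receipts ≤ $100,000 — not met.
(1): T OR F → true.
(i) nonprofit — not met.
(ii) veteran — fails.
So (a) is not satisfied (F AND F).
(A) no delinquency — not satisfied.
(B) has storefront — holds.
So (i) is satisfied (F OR T).
(ii) returns current — met.
So (b) is satisfied (T AND T).
So (2) is satisfied (F OR T).
(3) state-registered — satisfied.
Overall = T AND T AND T = true.
Exception (in enterprise zone) — not satisfied.
Result: main true OR exception false → true.

Yes — exempt.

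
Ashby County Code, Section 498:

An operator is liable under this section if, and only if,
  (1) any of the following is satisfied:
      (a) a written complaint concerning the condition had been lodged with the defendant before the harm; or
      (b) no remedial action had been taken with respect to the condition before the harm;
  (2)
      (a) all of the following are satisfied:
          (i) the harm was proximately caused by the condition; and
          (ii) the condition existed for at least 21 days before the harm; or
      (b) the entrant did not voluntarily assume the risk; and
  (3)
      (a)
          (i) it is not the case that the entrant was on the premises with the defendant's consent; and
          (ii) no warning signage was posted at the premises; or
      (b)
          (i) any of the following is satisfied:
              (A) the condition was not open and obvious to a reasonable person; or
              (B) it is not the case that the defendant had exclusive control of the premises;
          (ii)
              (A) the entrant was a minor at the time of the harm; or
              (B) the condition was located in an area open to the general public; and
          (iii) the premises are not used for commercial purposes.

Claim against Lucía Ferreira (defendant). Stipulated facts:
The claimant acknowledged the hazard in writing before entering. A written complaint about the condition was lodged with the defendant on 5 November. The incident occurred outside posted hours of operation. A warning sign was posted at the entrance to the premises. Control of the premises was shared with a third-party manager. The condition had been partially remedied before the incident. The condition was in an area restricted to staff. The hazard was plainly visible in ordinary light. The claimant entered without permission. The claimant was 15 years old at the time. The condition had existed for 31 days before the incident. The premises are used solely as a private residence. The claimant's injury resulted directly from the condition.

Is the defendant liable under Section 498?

Yes — liable.

(a) complaint lodged — met.
(b) no remedial action — fails.
(1): T OR F → true.
(i) proximate cause — met.
(ii) condition ≥21 days old — satisfied.
(a): T AND T → true.
(b) no assumed risk — not met.
So (2) is satisfied (T OR F).
(i) not (consent to enter) — holds.
(ii) no signage posted — not satisfied.
(a) = T AND F = false.
(A) not open/obvious — not satisfied.
(B) not (exclusive control) — satisfied.
(i) = F OR T = true.
(A) entrant a minor — holds.
(B) public area — fails.
So (ii) is satisfied (T OR F).
(iii) not (commercial use) — holds.
So (b) is satisfied (T AND T AND T).
(3): F OR T → true.
Overall = T AND T AND T = true.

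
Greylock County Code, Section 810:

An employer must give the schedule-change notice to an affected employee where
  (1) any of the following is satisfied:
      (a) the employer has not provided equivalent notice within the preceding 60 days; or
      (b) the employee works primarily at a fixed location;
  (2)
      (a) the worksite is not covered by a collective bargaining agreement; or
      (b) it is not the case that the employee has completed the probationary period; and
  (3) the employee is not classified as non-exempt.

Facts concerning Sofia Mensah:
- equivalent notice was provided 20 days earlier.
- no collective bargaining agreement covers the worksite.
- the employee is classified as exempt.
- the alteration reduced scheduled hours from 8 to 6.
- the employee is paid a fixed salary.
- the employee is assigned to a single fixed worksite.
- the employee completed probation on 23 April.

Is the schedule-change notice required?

Yes — required.

(a) no recent notice — fails.
(b) fixed location — met.
(1) = F OR T = true.
(a) no CBA — holds.
(b) not (past probation) — not met.
(2): T OR F → true.
(3) not (non-exempt) — holds.
Overall: T AND T AND T → true.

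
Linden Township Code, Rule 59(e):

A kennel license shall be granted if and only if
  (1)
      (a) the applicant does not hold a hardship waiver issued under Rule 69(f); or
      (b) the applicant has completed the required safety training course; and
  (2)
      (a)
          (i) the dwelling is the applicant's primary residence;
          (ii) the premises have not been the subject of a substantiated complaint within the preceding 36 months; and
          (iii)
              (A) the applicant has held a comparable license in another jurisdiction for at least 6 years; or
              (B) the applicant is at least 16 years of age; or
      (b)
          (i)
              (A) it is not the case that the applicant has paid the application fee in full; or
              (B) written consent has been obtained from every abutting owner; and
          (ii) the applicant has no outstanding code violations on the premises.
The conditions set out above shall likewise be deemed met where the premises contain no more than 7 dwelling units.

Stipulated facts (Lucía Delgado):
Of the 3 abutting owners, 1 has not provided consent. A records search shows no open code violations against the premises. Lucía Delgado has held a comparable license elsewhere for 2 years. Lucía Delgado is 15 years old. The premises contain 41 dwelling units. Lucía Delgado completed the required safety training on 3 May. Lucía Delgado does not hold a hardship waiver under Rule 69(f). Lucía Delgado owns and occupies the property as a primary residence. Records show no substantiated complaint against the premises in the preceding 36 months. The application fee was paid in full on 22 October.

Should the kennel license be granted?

(a) not (hardship waiver) — met.
(b) safety training — holds.
(1) = T OR T = true.
(i) primary residence — holds.
(ii) no complaint in 36 mo. — met.
(A) prior license ≥ 6 yr — not met.
(B) age ≥ 16 — fails.
So (iii) is not satisfied (F OR F).
So (a) is not satisfied (T AND T AND F).
(A) not (fee paid) — not met.
(B) all abutters consent — not met.
(i) = F OR F = false.
(ii) no code violations — met.
(b) = F AND T = false.
So (2) is not satisfied (F OR F).
Overall = T AND F = false.
Exception (≤ 7 units) — not satisfied.
Result: main false OR exception false → false.

No — denied.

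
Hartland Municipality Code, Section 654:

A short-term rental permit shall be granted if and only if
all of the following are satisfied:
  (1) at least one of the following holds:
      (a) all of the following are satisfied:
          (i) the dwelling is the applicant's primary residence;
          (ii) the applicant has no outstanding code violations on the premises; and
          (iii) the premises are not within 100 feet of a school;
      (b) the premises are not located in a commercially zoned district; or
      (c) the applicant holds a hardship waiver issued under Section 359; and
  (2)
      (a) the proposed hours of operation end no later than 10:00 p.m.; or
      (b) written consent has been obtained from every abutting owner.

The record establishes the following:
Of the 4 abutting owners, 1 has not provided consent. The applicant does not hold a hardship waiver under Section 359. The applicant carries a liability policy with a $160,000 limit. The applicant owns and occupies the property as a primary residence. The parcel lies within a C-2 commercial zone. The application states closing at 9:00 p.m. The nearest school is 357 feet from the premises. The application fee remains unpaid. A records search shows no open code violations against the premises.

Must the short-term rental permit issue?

Yes — granted.

(i) primary residence — met.
(ii) no code violations — holds.
(iii) ≥100 ft from school — met.
(a) = T AND T AND T = true.
(b) not (commercially zoned) — fails.
(c) hardship waiver — not satisfied.
(1) = T OR F OR F = true.
(a) closes by 10 p.m. — met.
(b) all abutters consent — fails.
(2) = T OR F = true.
So Overall is satisfied (T AND T).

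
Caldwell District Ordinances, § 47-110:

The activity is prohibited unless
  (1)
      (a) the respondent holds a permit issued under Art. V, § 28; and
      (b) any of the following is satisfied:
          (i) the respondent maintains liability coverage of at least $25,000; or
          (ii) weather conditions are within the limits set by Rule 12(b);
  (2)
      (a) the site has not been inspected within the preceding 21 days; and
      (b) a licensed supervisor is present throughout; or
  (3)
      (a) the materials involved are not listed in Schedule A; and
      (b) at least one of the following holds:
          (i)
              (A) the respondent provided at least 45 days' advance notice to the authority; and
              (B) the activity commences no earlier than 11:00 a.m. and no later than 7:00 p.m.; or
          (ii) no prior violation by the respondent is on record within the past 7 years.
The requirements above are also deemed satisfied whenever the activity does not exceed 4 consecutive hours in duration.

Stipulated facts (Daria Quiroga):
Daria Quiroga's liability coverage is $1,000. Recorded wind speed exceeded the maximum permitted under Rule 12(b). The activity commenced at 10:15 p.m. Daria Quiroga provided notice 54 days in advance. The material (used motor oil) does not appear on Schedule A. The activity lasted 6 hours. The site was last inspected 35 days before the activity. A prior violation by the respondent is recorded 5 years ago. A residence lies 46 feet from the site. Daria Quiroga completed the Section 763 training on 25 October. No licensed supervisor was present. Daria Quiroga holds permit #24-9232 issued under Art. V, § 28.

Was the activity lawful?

No — unlawful.

(a) holds permit — met.
(i) coverage ≥ $25,000 — not satisfied.
(ii) weather ok — not satisfied.
(b) = F OR F = false.
So (1) is not satisfied (T AND F).
(a) not (site inspected) — holds.
(b) supervisor present — not met.
So (2) is not satisfied (T AND F).
(a) not (Schedule A material) — holds.
(A) ≥45 days' notice — met.
(B) start within hours — fails.
(i) = T AND F = false.
(ii) no prior violation — not met.
(b) = F OR F = false.
(3): T AND F → false.
So Overall is not satisfied (F OR F OR F).
Exception (≤ 4 hrs duration) — not satisfied.
Result: main false OR exception false → false.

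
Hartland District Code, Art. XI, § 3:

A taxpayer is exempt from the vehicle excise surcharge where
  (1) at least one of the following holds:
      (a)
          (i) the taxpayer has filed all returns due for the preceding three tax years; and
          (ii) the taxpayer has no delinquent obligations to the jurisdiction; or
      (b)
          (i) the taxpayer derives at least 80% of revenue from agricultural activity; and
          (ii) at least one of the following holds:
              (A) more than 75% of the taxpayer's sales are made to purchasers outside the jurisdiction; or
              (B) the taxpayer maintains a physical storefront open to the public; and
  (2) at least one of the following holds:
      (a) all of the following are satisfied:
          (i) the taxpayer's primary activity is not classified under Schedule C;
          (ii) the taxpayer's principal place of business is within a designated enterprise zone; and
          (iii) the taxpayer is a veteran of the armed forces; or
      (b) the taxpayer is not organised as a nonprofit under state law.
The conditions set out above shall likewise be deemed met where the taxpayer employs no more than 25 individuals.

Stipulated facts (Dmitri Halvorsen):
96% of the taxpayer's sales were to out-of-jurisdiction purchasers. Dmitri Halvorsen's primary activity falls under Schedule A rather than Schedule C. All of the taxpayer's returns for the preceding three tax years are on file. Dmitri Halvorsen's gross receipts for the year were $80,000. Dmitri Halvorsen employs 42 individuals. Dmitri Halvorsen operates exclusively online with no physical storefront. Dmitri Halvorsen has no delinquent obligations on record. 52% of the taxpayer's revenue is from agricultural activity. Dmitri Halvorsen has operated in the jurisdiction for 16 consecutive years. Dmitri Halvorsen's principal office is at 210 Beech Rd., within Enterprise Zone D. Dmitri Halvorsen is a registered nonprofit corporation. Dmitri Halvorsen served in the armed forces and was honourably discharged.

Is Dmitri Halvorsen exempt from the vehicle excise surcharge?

Yes — exempt.

(i) returns current — satisfied.
(ii) no delinquency — satisfied.
(a) = T AND T = true.
(i) ≥80% agricultural — not met.
(A) >75% out-of-jur. sales — met.
(B) has storefront — not met.
(ii) = T OR F = true.
So (b) is not satisfied (F AND T).
(1): T OR F → true.
(i) not (Schedule C activity) — satisfied.
(ii) in enterprise zone — satisfied.
(iii) veteran — satisfied.
So (a) is satisfied (T AND T AND T).
(b) not (nonprofit) — fails.
(2) = T OR F = true.
So Overall is satisfied (T AND T).
Exception (≤ 25 employees) — not satisfied.
Result: main true OR exception false → true.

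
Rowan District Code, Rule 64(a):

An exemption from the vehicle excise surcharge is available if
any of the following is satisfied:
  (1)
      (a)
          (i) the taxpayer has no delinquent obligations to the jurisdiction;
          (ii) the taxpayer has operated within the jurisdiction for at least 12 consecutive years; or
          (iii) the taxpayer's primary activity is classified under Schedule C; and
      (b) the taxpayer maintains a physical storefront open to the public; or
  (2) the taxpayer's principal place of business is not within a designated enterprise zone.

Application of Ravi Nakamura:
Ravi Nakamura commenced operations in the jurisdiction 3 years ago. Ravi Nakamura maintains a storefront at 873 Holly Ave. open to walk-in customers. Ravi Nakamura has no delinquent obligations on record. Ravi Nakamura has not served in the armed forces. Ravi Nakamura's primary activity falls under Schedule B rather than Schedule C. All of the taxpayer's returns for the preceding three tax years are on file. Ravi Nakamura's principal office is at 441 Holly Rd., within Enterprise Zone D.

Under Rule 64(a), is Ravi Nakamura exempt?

Yes — exempt.

(i) no delinquency — holds.
(ii) ≥ 12 yrs in jurisdiction — fails.
(iii) Schedule C activity — fails.
So (a) is satisfied (T OR F OR F).
(b) has storefront — met.
(1) = T AND T = true.
(2) not (in enterprise zone) — fails.
So Overall is satisfied (T OR F).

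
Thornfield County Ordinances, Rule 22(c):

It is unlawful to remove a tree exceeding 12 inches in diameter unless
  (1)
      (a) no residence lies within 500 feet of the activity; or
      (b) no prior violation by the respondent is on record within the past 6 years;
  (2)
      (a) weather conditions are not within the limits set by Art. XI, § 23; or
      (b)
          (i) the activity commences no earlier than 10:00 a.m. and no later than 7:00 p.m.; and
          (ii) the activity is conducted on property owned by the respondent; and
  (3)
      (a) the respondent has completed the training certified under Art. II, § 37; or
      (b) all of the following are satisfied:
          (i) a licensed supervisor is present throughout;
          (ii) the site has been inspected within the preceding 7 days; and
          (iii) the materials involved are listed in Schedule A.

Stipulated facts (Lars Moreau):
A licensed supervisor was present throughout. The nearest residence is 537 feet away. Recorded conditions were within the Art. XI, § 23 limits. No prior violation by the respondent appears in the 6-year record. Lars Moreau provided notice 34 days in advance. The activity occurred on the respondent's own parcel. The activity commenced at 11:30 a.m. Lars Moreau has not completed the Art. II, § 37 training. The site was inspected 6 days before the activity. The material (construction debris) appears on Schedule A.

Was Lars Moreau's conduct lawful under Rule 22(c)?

Yes — lawful.

(a) no residence in 500 ft — holds.
(b) no prior violation — holds.
(1) = T OR T = true.
(a) not (weather ok) — not satisfied.
(i) start within hours — holds.
(ii) own property — met.
(b): T AND T → true.
So (2) is satisfied (F OR T).
(a) training certified — not met.
(i) supervisor present — met.
(ii) site inspected — holds.
(iii) Schedule A material — satisfied.
(b): T AND T AND T → true.
So (3) is satisfied (F OR T).
Overall: T AND T AND T → true.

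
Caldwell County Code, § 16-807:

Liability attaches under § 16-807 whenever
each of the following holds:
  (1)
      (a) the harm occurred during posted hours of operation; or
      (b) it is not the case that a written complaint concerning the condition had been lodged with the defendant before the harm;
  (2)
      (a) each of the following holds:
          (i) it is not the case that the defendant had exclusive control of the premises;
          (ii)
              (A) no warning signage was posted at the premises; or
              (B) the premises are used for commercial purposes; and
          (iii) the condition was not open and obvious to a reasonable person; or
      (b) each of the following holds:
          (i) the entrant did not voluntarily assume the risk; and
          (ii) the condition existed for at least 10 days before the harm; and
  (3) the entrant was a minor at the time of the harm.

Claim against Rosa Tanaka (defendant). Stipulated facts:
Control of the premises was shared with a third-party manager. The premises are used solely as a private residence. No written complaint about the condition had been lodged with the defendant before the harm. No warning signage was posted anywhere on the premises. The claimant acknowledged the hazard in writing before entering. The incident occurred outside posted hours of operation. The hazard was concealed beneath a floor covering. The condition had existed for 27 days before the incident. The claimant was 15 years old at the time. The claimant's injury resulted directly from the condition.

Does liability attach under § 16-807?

(a) during posted hours — not satisfied.
(b) not (complaint lodged) — holds.
(1) = F OR T = true.
(i) not (exclusive control) — holds.
(A) no signage posted — met.
(B) commercial use — fails.
So (ii) is satisfied (T OR F).
(iii) not open/obvious — satisfied.
(a): T AND T AND T → true.
(i) no assumed risk — not satisfied.
(ii) condition ≥10 days old — satisfied.
(b): F AND T → false.
So (2) is satisfied (T OR F).
(3) entrant a minor — met.
Overall: T AND T AND T → true.

Yes — liable.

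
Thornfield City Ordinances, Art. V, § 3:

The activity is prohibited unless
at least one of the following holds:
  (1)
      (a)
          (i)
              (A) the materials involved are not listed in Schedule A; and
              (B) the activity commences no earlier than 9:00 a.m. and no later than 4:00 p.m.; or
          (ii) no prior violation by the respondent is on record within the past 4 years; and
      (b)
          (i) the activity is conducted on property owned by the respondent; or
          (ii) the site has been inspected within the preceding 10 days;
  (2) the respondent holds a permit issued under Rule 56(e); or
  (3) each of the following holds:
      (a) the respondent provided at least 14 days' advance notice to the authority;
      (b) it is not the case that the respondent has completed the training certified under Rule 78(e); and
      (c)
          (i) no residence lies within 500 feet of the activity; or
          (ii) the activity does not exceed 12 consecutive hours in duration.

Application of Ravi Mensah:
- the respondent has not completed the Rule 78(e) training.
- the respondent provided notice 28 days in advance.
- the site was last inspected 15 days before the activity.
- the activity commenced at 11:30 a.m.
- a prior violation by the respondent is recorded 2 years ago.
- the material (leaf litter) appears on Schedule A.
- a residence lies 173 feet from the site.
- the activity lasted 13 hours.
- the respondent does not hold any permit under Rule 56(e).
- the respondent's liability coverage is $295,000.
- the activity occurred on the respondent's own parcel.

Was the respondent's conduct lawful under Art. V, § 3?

(A) not (Schedule A material) — fails.
(B) start within hours — holds.
(i) = F AND T = false.
(ii) no prior violation — not satisfied.
(a): F OR F → false.
(i) own property — satisfied.
(ii) site inspected — not satisfied.
So (b) is satisfied (T OR F).
(1): F AND T → false.
(2) holds permit — fails.
(a) ≥14 days' notice — met.
(b) not (training certified) — met.
(i) no residence in 500 ft — not met.
(ii) ≤ 12 hrs duration — fails.
(c) = F OR F = false.
(3): T AND T AND F → false.
So Overall is not satisfied (F OR F OR F).

No — unlawful.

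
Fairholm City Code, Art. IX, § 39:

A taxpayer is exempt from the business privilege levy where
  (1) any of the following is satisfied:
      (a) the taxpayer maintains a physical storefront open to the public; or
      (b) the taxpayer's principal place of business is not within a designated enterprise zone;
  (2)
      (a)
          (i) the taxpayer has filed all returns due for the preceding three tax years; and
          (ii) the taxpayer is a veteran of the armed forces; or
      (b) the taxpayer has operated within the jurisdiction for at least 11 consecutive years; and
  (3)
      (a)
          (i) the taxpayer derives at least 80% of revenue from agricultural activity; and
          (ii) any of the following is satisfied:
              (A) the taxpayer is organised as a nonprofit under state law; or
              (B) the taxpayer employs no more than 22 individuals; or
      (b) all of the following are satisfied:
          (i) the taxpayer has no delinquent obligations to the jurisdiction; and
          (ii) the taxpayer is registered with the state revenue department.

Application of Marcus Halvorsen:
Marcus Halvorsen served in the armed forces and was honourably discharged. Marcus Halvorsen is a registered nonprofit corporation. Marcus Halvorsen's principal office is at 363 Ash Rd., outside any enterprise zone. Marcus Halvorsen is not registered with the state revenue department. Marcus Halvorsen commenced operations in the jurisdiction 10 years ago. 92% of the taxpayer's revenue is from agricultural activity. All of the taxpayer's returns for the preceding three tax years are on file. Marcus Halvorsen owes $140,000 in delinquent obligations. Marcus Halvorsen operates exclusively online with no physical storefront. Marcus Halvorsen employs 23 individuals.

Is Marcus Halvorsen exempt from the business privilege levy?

Yes — exempt.

(a) has storefront — not satisfied.
(b) not (in enterprise zone) — satisfied.
(1): F OR T → true.
(i) returns current — holds.
(ii) veteran — holds.
(a): T AND T → true.
(b) ≥ 11 yrs in jurisdiction — not met.
(2): T OR F → true.
(i) ≥80% agricultural — met.
(A) nonprofit — satisfied.
(B) ≤ 22 employees — not satisfied.
(ii) = T OR F = true.
So (a) is satisfied (T AND T).
(i) no delinquency — fails.
(ii) state-registered — fails.
(b) = F AND F = false.
(3) = T OR F = true.
Overall = T AND T AND T = true.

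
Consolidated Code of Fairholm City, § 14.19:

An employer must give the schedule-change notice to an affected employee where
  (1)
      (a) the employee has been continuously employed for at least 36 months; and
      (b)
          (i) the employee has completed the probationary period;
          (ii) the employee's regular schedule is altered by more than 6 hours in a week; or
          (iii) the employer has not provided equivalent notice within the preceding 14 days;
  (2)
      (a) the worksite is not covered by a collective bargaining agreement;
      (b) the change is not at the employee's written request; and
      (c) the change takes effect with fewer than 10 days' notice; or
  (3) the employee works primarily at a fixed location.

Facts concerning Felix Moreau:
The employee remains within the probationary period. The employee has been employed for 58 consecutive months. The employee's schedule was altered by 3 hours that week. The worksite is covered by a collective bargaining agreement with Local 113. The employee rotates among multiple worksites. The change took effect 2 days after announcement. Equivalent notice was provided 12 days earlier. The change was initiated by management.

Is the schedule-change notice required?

No — not required.

(a) tenure ≥ 36 mo. — met.
(i) past probation — not met.
(ii) schedule shift > 6h — not met.
(iii) no recent notice — fails.
So (b) is not satisfied (F OR F OR F).
(1) = T AND F = false.
(a) no CBA — fails.
(b) not employee-requested — met.
(c) < 10 days' notice — satisfied.
(2): F AND T AND T → false.
(3) fixed location — fails.
Overall = F OR F OR F = false.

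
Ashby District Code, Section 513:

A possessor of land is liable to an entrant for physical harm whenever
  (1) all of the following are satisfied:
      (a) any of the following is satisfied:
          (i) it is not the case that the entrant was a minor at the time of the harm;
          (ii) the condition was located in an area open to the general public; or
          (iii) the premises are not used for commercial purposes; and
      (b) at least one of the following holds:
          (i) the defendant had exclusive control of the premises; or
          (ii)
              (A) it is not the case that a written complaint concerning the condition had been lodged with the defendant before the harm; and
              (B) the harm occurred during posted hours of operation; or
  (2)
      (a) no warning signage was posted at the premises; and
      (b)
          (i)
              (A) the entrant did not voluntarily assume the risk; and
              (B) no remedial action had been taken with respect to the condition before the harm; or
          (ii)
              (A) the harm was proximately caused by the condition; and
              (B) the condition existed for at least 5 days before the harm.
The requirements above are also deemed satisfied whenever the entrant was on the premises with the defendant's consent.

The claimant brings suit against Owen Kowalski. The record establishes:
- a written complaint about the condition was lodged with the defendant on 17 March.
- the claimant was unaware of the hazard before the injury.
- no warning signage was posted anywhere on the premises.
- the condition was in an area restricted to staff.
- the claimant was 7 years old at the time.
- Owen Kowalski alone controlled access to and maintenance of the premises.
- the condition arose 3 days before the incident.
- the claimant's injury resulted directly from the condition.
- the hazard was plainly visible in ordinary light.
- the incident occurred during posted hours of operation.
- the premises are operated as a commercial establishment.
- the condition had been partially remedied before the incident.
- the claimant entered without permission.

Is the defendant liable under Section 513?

No — not liable.

(i) not (entrant a minor) — fails.
(ii) public area — not satisfied.
(iii) not (commercial use) — fails.
(a): F OR F OR F → false.
(i) exclusive control — satisfied.
(A) not (complaint lodged) — not satisfied.
(B) during posted hours — met.
(ii) = F AND T = false.
(b) = T OR F = true.
(1): F AND T → false.
(a) no signage posted — met.
(A) no assumed risk — met.
(B) no remedial action — not met.
(i): T AND F → false.
(A) proximate cause — met.
(B) condition ≥5 days old — not met.
(ii) = T AND F = false.
(b) = F OR F = false.
(2) = T AND F = false.
So Overall is not satisfied (F OR F).
Exception (consent to enter) — not satisfied.
Result: main false OR exception false → false.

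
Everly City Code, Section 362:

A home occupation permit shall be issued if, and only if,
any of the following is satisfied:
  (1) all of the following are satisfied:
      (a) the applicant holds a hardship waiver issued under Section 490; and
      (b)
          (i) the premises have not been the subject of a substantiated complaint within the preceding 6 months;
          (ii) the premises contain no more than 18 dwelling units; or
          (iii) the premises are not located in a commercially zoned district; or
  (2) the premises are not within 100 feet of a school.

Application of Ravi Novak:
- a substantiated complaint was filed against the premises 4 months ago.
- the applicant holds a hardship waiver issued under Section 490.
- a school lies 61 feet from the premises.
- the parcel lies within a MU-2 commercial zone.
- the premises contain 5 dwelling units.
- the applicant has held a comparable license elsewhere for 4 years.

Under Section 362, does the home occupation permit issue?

(a) hardship waiver — satisfied.
(i) no complaint in 6 mo. — not satisfied.
(ii) ≤ 18 units — met.
(iii) not (commercially zoned) — fails.
(b): F OR T OR F → true.
(1) = T AND T = true.
(2) ≥100 ft from school — not satisfied.
Overall = T OR F = true.

Yes — granted.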